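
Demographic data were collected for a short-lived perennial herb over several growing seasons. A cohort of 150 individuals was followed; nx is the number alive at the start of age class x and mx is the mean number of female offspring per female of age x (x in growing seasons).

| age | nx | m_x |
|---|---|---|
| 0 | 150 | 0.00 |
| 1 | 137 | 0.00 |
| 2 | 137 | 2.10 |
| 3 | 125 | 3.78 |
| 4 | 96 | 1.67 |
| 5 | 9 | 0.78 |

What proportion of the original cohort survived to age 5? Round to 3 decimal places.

l_5 = n_5/n_0 = 9/150 = 0.06 → 0.060

0.060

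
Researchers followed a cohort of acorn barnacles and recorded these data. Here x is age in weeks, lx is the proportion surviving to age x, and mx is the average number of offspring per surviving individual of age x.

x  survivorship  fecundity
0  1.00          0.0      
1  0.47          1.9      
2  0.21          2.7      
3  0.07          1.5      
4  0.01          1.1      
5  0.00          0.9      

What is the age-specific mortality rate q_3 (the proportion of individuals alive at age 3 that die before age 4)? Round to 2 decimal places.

q_3 = (l_3 − l_4) / l_3 = (0.07 − 0.01) / 0.07
     = 0.06 / 0.07 = 0.857143… → 0.86

0.86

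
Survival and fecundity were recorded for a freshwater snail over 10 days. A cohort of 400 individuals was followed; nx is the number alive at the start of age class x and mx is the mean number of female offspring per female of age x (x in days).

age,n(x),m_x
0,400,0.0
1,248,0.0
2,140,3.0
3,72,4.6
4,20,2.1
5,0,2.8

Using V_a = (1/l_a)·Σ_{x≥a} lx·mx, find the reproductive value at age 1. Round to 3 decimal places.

3.198

lx = nx/n0 = nx/400: 1, 0.62, 0.35, 0.18, 0.05, 0
lx·mx for x ≥ 1: 0, 1.05, 0.828, 0.105, 0 → sum = 1.983
V_1 = 1.983 / l_1 = 1.983 / 0.62 = 3.198387… → 3.198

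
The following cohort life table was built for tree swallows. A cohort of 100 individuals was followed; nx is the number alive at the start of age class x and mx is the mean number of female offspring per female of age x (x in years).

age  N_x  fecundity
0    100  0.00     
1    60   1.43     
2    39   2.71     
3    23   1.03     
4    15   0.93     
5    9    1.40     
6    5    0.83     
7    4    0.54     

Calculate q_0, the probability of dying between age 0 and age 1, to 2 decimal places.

0.40

lx = nx/n0 = nx/100: 1, 0.6, 0.39, 0.23, 0.15, 0.09, 0.05, 0.04
q_0 = (l_0 − l_1) / l_0 = (1 − 0.6) / 1
     = 0.4 / 1 = 0.4 → 0.40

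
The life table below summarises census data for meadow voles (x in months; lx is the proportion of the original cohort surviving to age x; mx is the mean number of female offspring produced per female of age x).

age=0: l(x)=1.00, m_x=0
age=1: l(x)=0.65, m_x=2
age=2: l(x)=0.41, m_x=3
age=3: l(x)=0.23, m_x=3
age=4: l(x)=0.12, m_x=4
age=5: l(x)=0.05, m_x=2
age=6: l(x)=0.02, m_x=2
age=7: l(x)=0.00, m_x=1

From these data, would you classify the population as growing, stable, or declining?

R0 = Σ lx·mx = 0 + 1.3 + 1.23 + 0.69 + 0.48 + 0.1 + 0.04 + 0 = 3.84
R0 > 1, so the population is growing.

growing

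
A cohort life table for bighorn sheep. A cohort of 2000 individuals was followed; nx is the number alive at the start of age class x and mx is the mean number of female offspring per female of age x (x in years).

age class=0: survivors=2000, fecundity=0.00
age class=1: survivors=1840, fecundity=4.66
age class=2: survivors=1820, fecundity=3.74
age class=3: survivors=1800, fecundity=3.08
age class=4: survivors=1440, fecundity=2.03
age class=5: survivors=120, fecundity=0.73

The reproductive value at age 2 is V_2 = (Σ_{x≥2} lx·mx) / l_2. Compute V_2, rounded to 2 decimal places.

lx = nx/n0 = nx/2000: 1, 0.92, 0.91, 0.9, 0.72, 0.06
lx·mx for x ≥ 2: 3.4034, 2.772, 1.4616, 0.0438 → sum = 7.6808
V_2 = 7.6808 / l_2 = 7.6808 / 0.91 = 8.44044… → 8.44

8.44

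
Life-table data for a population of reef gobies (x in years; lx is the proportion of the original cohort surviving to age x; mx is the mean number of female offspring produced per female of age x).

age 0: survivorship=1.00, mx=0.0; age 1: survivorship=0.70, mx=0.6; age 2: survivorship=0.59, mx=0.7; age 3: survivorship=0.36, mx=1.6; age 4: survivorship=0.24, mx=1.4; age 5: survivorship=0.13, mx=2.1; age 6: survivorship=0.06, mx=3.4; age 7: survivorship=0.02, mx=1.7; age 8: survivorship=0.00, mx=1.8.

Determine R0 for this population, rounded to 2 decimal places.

lx·mx by age: 0, 0.42, 0.413, 0.576, 0.336, 0.273, 0.204, 0.034, 0
R0 = Σ lx·mx = 2.256 → 2.26

2.26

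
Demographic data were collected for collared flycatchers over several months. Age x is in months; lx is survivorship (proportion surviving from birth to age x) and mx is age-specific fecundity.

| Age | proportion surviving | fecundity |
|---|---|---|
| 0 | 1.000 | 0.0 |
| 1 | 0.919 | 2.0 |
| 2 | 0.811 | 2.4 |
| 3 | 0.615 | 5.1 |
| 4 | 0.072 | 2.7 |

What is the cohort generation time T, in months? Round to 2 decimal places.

2.24

lx·mx: 0, 1.838, 1.9464, 3.1365, 0.1944 → R0 = 7.1153
x·lx·mx: 0, 1.838, 3.8928, 9.4095, 0.7776 → Σ = 15.9179
T = 15.9179 / 7.1153 = 2.237137… → 2.24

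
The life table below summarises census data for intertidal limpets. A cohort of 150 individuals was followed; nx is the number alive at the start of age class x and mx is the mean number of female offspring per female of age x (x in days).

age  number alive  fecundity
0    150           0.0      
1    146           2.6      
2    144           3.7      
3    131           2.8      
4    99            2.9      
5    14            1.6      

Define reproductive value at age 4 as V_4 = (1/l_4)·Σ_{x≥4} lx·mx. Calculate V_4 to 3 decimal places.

lx = nx/n0 = nx/150: 1, 0.97333…, 0.96, 0.87333…, 0.66, 0.09333…
lx·mx for x ≥ 4: 1.914, 0.149333… → sum = 2.063333…
V_4 = 2.063333… / l_4 = 2.063333… / 0.66 = 3.126263… → 3.126

3.126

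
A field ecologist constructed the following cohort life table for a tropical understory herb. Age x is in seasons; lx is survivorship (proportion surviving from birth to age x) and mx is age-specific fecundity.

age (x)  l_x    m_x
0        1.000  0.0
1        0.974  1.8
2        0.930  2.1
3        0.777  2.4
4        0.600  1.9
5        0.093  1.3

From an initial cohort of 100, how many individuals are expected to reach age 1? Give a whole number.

97

Expected survivors = N0 · l_1 = 100 × 0.974 = 97.4 → 97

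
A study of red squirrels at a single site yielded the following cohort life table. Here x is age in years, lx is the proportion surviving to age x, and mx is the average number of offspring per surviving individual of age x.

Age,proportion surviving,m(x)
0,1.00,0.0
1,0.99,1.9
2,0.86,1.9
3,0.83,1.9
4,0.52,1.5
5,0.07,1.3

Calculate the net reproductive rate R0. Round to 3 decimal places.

lx·mx by age: 0, 1.881, 1.634, 1.577, 0.78, 0.091
R0 = Σ lx·mx = 5.963 → 5.963

5.963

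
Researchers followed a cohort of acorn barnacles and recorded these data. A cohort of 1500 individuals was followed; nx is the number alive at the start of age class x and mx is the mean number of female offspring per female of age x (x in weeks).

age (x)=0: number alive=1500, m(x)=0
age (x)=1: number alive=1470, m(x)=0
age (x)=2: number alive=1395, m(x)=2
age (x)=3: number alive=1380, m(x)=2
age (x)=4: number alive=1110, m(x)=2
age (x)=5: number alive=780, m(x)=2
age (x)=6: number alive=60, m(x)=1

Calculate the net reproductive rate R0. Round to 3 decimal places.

lx = nx/n0 = nx/1500: 1, 0.98, 0.93, 0.92, 0.74, 0.52, 0.04
lx·mx by age: 0, 0, 1.86, 1.84, 1.48, 1.04, 0.04
R0 = Σ lx·mx = 6.26 → 6.260

6.260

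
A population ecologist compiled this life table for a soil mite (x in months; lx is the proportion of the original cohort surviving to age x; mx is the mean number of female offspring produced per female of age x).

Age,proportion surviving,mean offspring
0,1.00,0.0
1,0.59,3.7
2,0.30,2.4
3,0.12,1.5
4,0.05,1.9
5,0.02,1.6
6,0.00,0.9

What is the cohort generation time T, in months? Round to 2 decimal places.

1.47

lx·mx: 0, 2.183, 0.72, 0.18, 0.095, 0.032, 0 → R0 = 3.21
x·lx·mx: 0, 2.183, 1.44, 0.54, 0.38, 0.16, 0 → Σ = 4.703
T = 4.703 / 3.21 = 1.465109… → 1.47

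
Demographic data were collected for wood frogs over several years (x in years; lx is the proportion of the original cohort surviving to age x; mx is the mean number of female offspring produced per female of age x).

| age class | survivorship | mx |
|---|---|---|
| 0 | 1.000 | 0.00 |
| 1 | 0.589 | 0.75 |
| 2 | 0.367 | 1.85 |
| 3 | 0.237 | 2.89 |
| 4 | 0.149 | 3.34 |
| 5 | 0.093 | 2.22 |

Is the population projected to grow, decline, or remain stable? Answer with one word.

growing

R0 = Σ lx·mx = 0 + 0.44175 + 0.67895 + 0.68493 + 0.49766 + 0.20646 = 2.50975
R0 > 1, so the population is growing.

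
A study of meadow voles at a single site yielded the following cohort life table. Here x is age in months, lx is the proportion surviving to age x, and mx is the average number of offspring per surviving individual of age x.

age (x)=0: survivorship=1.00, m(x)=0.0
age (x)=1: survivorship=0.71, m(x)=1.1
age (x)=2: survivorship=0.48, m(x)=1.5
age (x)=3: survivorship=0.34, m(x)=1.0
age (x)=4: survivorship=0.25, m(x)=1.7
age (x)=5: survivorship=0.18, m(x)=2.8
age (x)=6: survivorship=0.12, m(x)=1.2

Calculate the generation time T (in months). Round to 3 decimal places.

2.857

lx·mx: 0, 0.781, 0.72, 0.34, 0.425, 0.504, 0.144 → R0 = 2.914
x·lx·mx: 0, 0.781, 1.44, 1.02, 1.7, 2.52, 0.864 → Σ = 8.325
T = 8.325 / 2.914 = 2.856898… → 2.857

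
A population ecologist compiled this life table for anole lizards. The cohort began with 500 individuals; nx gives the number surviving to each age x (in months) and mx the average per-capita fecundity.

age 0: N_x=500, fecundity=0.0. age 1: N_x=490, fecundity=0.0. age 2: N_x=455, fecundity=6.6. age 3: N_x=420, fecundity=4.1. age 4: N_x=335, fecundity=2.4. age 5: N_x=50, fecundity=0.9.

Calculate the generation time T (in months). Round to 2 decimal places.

2.62

lx = nx/n0 = nx/500: 1, 0.98, 0.91, 0.84, 0.67, 0.1
lx·mx: 0, 0, 6.006, 3.444, 1.608, 0.09 → R0 = 11.148
x·lx·mx: 0, 0, 12.012, 10.332, 6.432, 0.45 → Σ = 29.226
T = 29.226 / 11.148 = 2.621636… → 2.62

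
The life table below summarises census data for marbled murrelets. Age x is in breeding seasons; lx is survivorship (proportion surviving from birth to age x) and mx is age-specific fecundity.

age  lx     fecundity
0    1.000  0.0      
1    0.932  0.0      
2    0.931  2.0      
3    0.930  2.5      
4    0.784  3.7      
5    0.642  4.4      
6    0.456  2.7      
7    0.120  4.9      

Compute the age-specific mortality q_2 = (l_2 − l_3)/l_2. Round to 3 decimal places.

q_2 = (l_2 − l_3) / l_2 = (0.931 − 0.93) / 0.931
     = 0.001 / 0.931 = 0.001074… → 0.001

0.001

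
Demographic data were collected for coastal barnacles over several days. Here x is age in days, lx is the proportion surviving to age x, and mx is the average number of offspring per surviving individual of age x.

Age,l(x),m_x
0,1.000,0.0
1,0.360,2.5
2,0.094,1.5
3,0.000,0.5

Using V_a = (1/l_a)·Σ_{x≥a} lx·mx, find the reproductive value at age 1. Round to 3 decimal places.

2.892

lx·mx for x ≥ 1: 0.9, 0.141, 0 → sum = 1.041
V_1 = 1.041 / l_1 = 1.041 / 0.36 = 2.891667… → 2.892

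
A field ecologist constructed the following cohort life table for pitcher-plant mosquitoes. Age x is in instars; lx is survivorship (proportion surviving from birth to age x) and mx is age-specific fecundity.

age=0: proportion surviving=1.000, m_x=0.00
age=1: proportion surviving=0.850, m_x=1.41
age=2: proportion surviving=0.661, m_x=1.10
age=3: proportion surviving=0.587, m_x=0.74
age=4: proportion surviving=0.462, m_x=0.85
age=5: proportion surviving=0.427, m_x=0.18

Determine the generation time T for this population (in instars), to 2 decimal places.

2.09

lx·mx: 0, 1.1985, 0.7271, 0.43438, 0.3927, 0.07686 → R0 = 2.82954
x·lx·mx: 0, 1.1985, 1.4542, 1.30314, 1.5708, 0.3843 → Σ = 5.91094
T = 5.91094 / 2.82954 = 2.089011… → 2.09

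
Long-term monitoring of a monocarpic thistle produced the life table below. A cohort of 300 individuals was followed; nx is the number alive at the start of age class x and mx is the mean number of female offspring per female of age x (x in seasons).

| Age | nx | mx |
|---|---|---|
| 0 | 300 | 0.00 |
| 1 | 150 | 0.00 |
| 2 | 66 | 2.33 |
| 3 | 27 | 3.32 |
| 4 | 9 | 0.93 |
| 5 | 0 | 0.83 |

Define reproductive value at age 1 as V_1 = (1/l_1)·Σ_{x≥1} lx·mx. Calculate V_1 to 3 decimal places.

lx = nx/n0 = nx/300: 1, 0.5, 0.22, 0.09, 0.03, 0
lx·mx for x ≥ 1: 0, 0.5126, 0.2988, 0.0279, 0 → sum = 0.8393
V_1 = 0.8393 / l_1 = 0.8393 / 0.5 = 1.6786 → 1.679

1.679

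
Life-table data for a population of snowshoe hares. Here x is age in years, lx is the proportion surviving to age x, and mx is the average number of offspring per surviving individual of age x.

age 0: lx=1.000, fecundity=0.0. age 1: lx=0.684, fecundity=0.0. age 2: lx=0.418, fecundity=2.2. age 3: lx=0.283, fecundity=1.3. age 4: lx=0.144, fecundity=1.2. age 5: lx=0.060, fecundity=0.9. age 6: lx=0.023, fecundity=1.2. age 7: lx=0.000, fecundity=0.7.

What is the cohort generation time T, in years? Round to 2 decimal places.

2.64

lx·mx: 0, 0, 0.9196, 0.3679, 0.1728, 0.054, 0.0276, 0 → R0 = 1.5419
x·lx·mx: 0, 0, 1.8392, 1.1037, 0.6912, 0.27, 0.1656, 0 → Σ = 4.0697
T = 4.0697 / 1.5419 = 2.639406… → 2.64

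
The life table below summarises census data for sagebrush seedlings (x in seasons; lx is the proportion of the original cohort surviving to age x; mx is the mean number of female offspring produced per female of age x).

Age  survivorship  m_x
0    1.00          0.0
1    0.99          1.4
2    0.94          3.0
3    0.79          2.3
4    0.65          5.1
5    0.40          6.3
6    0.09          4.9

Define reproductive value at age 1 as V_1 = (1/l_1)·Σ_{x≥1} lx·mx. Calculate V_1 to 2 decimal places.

lx·mx for x ≥ 1: 1.386, 2.82, 1.817, 3.315, 2.52, 0.441 → sum = 12.299
V_1 = 12.299 / l_1 = 12.299 / 0.99 = 12.423232… → 12.42

12.42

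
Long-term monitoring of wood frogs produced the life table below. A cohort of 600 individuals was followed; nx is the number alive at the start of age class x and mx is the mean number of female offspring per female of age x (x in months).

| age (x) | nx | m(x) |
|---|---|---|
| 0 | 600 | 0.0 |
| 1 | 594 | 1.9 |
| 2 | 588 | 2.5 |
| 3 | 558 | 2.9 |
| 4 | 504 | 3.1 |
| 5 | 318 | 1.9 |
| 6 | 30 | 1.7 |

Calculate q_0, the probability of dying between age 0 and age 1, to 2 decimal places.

lx = nx/n0 = nx/600: 1, 0.99, 0.98, 0.93, 0.84, 0.53, 0.05
q_0 = (l_0 − l_1) / l_0 = (1 − 0.99) / 1
     = 0.01 / 1 = 0.01 → 0.01

0.01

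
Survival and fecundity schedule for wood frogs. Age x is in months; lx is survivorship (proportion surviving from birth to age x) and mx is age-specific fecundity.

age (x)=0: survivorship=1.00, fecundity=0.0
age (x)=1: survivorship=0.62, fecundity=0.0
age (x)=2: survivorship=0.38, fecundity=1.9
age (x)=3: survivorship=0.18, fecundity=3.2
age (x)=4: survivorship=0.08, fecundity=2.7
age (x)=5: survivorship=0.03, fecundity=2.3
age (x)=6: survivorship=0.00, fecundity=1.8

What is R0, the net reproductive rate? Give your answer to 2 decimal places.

1.58

lx·mx by age: 0, 0, 0.722, 0.576, 0.216, 0.069, 0
R0 = Σ lx·mx = 1.583 → 1.58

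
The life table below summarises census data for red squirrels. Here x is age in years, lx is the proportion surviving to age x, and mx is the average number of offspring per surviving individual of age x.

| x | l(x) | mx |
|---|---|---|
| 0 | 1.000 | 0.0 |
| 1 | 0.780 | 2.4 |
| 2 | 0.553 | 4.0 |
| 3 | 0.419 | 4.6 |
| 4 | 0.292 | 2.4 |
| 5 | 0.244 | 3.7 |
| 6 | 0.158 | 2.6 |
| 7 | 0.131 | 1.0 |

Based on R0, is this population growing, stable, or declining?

R0 = Σ lx·mx = 0 + 1.872 + 2.212 + 1.9274 + 0.7008 + 0.9028 + 0.4108 + 0.131 = 8.1568
R0 > 1, so the population is growing.

growing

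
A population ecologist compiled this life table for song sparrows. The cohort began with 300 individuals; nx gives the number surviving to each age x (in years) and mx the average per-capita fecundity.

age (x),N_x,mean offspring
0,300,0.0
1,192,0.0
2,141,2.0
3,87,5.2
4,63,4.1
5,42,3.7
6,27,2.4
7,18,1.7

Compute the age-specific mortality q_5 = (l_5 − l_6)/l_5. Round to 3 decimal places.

lx = nx/n0 = nx/300: 1, 0.64, 0.47, 0.29, 0.21, 0.14, 0.09, 0.06
q_5 = (l_5 − l_6) / l_5 = (0.14 − 0.09) / 0.14
     = 0.05 / 0.14 = 0.357143… → 0.357

0.357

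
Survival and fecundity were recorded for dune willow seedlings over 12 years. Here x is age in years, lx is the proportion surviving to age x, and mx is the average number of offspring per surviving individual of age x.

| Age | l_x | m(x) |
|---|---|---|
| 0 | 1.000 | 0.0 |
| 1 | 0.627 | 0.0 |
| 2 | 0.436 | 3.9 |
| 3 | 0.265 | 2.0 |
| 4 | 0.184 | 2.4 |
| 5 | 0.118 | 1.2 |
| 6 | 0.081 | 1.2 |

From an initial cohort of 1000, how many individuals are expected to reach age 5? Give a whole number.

118

Expected survivors = N0 · l_5 = 1000 × 0.118 = 118 → 118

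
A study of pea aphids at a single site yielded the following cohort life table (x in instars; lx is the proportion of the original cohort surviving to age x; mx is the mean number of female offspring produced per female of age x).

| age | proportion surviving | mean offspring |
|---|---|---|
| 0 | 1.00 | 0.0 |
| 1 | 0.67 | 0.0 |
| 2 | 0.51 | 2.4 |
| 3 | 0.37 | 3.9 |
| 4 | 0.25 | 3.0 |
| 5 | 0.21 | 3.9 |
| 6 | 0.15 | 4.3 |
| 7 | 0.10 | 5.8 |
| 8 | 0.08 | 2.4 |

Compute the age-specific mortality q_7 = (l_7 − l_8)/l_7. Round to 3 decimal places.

q_7 = (l_7 − l_8) / l_7 = (0.1 − 0.08) / 0.1
     = 0.02 / 0.1 = 0.2 → 0.200

0.200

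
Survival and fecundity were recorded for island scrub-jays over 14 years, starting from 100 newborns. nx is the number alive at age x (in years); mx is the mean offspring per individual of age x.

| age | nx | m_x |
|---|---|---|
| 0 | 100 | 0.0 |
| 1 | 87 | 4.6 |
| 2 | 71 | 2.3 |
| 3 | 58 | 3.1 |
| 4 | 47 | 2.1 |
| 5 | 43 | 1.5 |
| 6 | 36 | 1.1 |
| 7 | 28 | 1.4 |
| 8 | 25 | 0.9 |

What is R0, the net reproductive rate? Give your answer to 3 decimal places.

lx = nx/n0 = nx/100: 1, 0.87, 0.71, 0.58, 0.47, 0.43, 0.36, 0.28, 0.25
lx·mx by age: 0, 4.002, 1.633, 1.798, 0.987, 0.645, 0.396, 0.392, 0.225
R0 = Σ lx·mx = 10.078 → 10.078

10.078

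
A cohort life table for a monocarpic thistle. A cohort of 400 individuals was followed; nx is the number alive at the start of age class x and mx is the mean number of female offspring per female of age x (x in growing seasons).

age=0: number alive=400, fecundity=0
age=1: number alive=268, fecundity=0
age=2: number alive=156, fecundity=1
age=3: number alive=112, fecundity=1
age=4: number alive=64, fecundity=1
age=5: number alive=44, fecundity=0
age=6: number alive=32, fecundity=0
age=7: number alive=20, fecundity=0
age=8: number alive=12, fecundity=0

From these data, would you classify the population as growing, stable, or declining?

declining

lx = nx/n0 = nx/400: 1, 0.67, 0.39, 0.28, 0.16, 0.11, 0.08, 0.05, 0.03
R0 = Σ lx·mx = 0 + 0 + 0.39 + 0.28 + 0.16 + 0 + 0 + 0 + 0 = 0.83
R0 < 1, so the population is declining.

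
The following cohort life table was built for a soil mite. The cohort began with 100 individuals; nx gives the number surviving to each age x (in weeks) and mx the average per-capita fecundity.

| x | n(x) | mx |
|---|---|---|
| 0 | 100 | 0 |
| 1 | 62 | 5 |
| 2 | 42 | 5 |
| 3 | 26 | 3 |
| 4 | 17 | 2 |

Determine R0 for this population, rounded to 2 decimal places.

lx = nx/n0 = nx/100: 1, 0.62, 0.42, 0.26, 0.17
lx·mx by age: 0, 3.1, 2.1, 0.78, 0.34
R0 = Σ lx·mx = 6.32 → 6.32

6.32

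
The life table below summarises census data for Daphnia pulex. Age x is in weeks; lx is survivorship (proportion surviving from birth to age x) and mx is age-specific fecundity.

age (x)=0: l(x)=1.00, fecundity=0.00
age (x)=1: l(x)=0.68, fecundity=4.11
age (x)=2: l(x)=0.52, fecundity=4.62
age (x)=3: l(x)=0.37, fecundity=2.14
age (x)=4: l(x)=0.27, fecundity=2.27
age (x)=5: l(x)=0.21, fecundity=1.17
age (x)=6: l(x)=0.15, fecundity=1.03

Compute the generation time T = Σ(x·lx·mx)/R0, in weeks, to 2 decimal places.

lx·mx: 0, 2.7948, 2.4024, 0.7918, 0.6129, 0.2457, 0.1545 → R0 = 7.0021
x·lx·mx: 0, 2.7948, 4.8048, 2.3754, 2.4516, 1.2285, 0.927 → Σ = 14.5821
T = 14.5821 / 7.0021 = 2.082532… → 2.08

2.08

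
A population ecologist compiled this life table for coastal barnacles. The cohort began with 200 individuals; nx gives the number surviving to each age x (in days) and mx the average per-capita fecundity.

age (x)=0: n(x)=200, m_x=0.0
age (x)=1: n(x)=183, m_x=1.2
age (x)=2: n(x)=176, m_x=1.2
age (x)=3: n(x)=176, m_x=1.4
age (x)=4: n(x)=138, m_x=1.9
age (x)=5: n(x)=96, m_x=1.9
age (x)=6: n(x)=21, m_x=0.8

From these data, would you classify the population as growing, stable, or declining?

lx = nx/n0 = nx/200: 1, 0.915, 0.88, 0.88, 0.69, 0.48, 0.105
R0 = Σ lx·mx = 0 + 1.098 + 1.056 + 1.232 + 1.311 + 0.912 + 0.084 = 5.693
R0 > 1, so the population is growing.

growing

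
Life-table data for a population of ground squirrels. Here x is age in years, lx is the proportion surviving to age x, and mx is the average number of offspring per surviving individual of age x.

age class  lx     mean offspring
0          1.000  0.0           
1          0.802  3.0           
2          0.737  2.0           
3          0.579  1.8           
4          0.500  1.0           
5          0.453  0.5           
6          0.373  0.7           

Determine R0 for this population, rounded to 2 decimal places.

lx·mx by age: 0, 2.406, 1.474, 1.0422, 0.5, 0.2265, 0.2611
R0 = Σ lx·mx = 5.9098 → 5.91

5.91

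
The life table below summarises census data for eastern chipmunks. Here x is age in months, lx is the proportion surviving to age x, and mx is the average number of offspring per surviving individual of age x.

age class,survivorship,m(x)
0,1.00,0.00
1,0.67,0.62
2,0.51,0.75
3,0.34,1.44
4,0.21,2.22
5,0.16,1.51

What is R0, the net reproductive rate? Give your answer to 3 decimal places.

1.995

lx·mx by age: 0, 0.4154, 0.3825, 0.4896, 0.4662, 0.2416
R0 = Σ lx·mx = 1.9953 → 1.995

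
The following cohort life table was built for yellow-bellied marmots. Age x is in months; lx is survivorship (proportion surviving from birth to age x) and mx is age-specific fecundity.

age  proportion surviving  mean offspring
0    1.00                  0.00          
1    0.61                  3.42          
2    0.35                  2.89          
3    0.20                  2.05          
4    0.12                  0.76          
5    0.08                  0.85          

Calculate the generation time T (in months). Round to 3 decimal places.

lx·mx: 0, 2.0862, 1.0115, 0.41, 0.0912, 0.068 → R0 = 3.6669
x·lx·mx: 0, 2.0862, 2.023, 1.23, 0.3648, 0.34 → Σ = 6.044
T = 6.044 / 3.6669 = 1.648259… → 1.648

1.648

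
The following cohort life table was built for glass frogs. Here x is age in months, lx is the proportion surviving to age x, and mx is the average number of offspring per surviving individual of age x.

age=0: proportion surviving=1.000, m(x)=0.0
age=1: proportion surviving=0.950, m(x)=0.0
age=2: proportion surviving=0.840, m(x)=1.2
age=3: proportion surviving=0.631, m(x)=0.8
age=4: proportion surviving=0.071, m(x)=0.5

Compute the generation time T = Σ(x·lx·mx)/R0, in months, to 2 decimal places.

lx·mx: 0, 0, 1.008, 0.5048, 0.0355 → R0 = 1.5483
x·lx·mx: 0, 0, 2.016, 1.5144, 0.142 → Σ = 3.6724
T = 3.6724 / 1.5483 = 2.371892… → 2.37

2.37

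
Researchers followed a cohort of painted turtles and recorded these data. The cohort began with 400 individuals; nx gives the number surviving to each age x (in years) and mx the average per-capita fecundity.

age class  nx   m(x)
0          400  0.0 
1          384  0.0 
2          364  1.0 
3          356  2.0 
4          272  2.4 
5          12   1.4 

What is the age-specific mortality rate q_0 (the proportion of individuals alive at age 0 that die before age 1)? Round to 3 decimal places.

0.040

lx = nx/n0 = nx/400: 1, 0.96, 0.91, 0.89, 0.68, 0.03
q_0 = (l_0 − l_1) / l_0 = (1 − 0.96) / 1
     = 0.04 / 1 = 0.04 → 0.040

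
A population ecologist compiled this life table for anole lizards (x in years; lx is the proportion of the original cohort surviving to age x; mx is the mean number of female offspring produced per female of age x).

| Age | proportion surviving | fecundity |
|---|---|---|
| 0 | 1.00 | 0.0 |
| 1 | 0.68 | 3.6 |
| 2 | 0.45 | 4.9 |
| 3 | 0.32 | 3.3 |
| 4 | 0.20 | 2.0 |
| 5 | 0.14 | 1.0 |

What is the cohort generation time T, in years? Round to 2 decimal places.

lx·mx: 0, 2.448, 2.205, 1.056, 0.4, 0.14 → R0 = 6.249
x·lx·mx: 0, 2.448, 4.41, 3.168, 1.6, 0.7 → Σ = 12.326
T = 12.326 / 6.249 = 1.972476… → 1.97

1.97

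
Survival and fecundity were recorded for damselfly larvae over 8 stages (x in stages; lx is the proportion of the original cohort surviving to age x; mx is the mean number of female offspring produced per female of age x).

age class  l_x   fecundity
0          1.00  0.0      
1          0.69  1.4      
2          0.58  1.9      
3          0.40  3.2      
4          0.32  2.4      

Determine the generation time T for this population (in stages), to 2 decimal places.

lx·mx: 0, 0.966, 1.102, 1.28, 0.768 → R0 = 4.116
x·lx·mx: 0, 0.966, 2.204, 3.84, 3.072 → Σ = 10.082
T = 10.082 / 4.116 = 2.449466… → 2.45

2.45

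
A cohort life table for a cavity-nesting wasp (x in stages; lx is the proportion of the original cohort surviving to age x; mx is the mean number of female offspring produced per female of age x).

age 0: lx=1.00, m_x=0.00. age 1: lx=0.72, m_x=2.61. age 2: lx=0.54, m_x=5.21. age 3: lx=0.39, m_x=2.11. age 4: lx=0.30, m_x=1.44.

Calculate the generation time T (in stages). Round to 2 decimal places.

lx·mx: 0, 1.8792, 2.8134, 0.8229, 0.432 → R0 = 5.9475
x·lx·mx: 0, 1.8792, 5.6268, 2.4687, 1.728 → Σ = 11.7027
T = 11.7027 / 5.9475 = 1.967667… → 1.97

1.97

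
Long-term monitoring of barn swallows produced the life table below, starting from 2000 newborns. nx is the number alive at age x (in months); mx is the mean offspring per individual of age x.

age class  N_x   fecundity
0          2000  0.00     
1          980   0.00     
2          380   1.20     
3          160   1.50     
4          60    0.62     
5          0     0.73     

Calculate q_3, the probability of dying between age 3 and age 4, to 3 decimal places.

lx = nx/n0 = nx/2000: 1, 0.49, 0.19, 0.08, 0.03, 0
q_3 = (l_3 − l_4) / l_3 = (0.08 − 0.03) / 0.08
     = 0.05 / 0.08 = 0.625 → 0.625

0.625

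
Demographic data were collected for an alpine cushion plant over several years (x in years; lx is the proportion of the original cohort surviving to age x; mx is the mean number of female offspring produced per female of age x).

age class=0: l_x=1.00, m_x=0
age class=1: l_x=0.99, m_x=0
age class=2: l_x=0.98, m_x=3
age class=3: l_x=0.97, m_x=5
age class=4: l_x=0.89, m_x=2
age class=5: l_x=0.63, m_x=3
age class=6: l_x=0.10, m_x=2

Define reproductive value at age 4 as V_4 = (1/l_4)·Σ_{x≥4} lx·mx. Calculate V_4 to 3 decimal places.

lx·mx for x ≥ 4: 1.78, 1.89, 0.2 → sum = 3.87
V_4 = 3.87 / l_4 = 3.87 / 0.89 = 4.348315… → 4.348

4.348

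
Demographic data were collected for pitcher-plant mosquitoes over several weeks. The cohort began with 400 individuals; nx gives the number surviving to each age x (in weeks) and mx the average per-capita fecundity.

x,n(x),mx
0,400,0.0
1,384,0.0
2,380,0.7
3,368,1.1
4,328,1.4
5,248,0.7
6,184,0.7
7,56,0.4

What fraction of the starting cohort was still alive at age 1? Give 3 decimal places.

l_1 = n_1/n_0 = 384/400 = 0.96 → 0.960

0.960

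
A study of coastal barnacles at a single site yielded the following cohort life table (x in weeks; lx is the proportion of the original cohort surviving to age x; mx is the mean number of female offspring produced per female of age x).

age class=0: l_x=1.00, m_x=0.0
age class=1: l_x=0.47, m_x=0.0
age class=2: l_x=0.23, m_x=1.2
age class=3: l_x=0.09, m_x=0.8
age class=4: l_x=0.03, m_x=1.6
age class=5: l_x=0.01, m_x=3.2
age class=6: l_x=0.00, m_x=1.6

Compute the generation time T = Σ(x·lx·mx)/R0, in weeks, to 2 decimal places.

lx·mx: 0, 0, 0.276, 0.072, 0.048, 0.032, 0 → R0 = 0.428
x·lx·mx: 0, 0, 0.552, 0.216, 0.192, 0.16, 0 → Σ = 1.12
T = 1.12 / 0.428 = 2.616822… → 2.62

2.62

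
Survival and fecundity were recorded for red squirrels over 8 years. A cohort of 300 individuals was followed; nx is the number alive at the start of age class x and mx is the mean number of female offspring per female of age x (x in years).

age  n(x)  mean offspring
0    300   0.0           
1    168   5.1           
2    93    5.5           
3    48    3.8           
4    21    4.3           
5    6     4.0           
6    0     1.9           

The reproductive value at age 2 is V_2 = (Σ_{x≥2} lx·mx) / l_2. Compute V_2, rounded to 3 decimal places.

lx = nx/n0 = nx/300: 1, 0.56, 0.31, 0.16, 0.07, 0.02, 0
lx·mx for x ≥ 2: 1.705, 0.608, 0.301, 0.08, 0 → sum = 2.694
V_2 = 2.694 / l_2 = 2.694 / 0.31 = 8.690323… → 8.690

8.690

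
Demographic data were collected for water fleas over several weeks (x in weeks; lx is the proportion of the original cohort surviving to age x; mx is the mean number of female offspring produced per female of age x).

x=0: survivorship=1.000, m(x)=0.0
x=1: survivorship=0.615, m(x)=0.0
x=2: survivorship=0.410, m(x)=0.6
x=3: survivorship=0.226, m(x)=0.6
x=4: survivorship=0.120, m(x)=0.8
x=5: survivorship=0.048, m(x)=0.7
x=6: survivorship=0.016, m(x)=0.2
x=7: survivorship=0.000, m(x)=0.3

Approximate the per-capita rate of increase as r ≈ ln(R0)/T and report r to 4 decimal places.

-0.2326

R0 = Σ lx·mx = 0 + 0 + 0.246 + 0.1356 + 0.096 + 0.0336 + 0.0032 + 0 = 0.5144
Σ x·lx·mx = 1.47; T = 1.47/0.5144 = 2.8577…
r ≈ ln(R0)/T = ln(0.5144)/2.8577… = -0.232619… → -0.2326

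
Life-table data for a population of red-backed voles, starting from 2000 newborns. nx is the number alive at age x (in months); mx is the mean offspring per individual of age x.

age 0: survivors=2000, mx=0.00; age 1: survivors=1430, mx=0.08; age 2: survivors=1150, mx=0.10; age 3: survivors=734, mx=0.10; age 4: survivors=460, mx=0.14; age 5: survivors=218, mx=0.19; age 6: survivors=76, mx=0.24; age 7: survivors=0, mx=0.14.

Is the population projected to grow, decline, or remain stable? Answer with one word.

lx = nx/n0 = nx/2000: 1, 0.715, 0.575, 0.367, 0.23, 0.109, 0.038, 0
R0 = Σ lx·mx = 0 + 0.0572 + 0.0575 + 0.0367 + 0.0322 + 0.02071 + 0.00912 + 0 = 0.21343
R0 < 1, so the population is declining.

declining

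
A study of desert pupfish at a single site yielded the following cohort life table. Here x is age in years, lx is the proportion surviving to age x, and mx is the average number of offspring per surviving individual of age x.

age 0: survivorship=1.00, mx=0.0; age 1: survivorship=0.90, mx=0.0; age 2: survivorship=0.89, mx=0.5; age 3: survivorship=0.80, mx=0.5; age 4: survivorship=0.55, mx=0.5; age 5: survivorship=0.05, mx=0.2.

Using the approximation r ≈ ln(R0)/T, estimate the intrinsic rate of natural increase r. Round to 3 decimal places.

R0 = Σ lx·mx = 0 + 0 + 0.445 + 0.4 + 0.275 + 0.01 = 1.13
Σ x·lx·mx = 3.24; T = 3.24/1.13 = 2.86726…
r ≈ ln(R0)/T = ln(1.13)/2.86726… = 0.04263… → 0.043

0.043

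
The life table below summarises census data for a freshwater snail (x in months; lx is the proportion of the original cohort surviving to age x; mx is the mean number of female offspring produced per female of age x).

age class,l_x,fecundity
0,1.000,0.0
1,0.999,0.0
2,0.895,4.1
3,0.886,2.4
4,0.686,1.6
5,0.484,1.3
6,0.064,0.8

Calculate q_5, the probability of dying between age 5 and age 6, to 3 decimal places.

q_5 = (l_5 − l_6) / l_5 = (0.484 − 0.064) / 0.484
     = 0.42 / 0.484 = 0.867769… → 0.868

0.868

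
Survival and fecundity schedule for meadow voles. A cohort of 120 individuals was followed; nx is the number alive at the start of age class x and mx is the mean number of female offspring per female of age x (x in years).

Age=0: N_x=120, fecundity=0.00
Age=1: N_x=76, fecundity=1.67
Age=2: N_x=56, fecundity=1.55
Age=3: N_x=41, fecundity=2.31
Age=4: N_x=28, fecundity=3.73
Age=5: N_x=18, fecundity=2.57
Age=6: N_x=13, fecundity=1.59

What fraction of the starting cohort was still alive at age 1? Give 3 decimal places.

0.633

l_1 = n_1/n_0 = 76/120 = 0.633333… → 0.633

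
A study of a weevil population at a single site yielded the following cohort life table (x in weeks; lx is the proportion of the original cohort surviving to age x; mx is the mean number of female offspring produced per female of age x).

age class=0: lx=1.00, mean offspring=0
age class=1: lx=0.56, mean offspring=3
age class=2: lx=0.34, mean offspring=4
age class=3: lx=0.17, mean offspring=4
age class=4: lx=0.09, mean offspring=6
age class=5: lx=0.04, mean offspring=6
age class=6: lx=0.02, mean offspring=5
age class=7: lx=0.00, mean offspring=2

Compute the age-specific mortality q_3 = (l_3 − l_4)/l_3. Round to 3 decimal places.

q_3 = (l_3 − l_4) / l_3 = (0.17 − 0.09) / 0.17
     = 0.08 / 0.17 = 0.470588… → 0.471

0.471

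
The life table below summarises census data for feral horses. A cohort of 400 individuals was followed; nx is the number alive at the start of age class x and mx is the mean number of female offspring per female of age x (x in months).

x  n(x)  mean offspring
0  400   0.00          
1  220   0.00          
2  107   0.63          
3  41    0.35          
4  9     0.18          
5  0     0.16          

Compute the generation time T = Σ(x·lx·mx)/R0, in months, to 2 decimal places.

2.21

lx = nx/n0 = nx/400: 1, 0.55, 0.2675, 0.1025, 0.0225, 0
lx·mx: 0, 0, 0.168525, 0.035875, 0.00405, 0 → R0 = 0.20845
x·lx·mx: 0, 0, 0.33705, 0.107625, 0.0162, 0 → Σ = 0.460875
T = 0.460875 / 0.20845 = 2.210962… → 2.21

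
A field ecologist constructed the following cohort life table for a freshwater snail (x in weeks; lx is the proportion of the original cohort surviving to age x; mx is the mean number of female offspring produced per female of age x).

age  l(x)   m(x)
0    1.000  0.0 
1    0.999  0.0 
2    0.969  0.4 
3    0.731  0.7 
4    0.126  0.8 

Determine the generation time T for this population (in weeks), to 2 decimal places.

2.71

lx·mx: 0, 0, 0.3876, 0.5117, 0.1008 → R0 = 1.0001
x·lx·mx: 0, 0, 0.7752, 1.5351, 0.4032 → Σ = 2.7135
T = 2.7135 / 1.0001 = 2.713229… → 2.71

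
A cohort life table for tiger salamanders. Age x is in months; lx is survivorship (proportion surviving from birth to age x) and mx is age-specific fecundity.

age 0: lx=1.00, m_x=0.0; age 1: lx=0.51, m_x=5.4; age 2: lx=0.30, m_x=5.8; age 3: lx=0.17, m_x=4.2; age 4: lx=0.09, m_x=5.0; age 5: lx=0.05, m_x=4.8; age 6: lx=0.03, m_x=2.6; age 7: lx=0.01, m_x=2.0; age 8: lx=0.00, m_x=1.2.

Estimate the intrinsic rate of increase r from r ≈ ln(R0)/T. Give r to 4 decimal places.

0.8961

R0 = Σ lx·mx = 0 + 2.754 + 1.74 + 0.714 + 0.45 + 0.24 + 0.078 + 0.02 + 0 = 5.996
Σ x·lx·mx = 11.984; T = 11.984/5.996 = 1.99867…
r ≈ ln(R0)/T = ln(5.996)/1.99867… = 0.896144… → 0.8961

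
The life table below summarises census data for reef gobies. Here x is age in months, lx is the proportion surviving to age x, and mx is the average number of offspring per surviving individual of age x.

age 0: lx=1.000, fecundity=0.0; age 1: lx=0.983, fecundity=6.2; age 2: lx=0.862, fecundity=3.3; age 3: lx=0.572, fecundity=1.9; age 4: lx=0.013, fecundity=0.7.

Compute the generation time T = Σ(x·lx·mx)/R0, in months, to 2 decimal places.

lx·mx: 0, 6.0946, 2.8446, 1.0868, 0.0091 → R0 = 10.0351
x·lx·mx: 0, 6.0946, 5.6892, 3.2604, 0.0364 → Σ = 15.0806
T = 15.0806 / 10.0351 = 1.502785… → 1.50

1.50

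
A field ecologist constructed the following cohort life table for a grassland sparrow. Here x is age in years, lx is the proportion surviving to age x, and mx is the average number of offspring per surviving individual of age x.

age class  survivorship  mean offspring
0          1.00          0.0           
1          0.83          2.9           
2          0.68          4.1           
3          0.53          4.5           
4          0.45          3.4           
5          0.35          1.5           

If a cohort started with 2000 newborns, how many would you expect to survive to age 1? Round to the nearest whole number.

Expected survivors = N0 · l_1 = 2000 × 0.83 = 1660 → 1660

1660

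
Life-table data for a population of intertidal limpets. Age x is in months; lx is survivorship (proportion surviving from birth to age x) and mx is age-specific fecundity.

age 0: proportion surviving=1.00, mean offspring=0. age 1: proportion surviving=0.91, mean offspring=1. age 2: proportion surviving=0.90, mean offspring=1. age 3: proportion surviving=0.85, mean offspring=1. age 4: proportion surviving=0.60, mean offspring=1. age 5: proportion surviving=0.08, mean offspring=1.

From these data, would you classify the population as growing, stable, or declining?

growing

R0 = Σ lx·mx = 0 + 0.91 + 0.9 + 0.85 + 0.6 + 0.08 = 3.34
R0 > 1, so the population is growing.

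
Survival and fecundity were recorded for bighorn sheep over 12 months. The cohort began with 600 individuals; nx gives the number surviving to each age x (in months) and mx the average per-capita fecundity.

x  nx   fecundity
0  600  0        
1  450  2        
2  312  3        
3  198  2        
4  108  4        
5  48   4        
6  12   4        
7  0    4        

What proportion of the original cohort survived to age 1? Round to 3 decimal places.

0.750

l_1 = n_1/n_0 = 450/600 = 0.75 → 0.750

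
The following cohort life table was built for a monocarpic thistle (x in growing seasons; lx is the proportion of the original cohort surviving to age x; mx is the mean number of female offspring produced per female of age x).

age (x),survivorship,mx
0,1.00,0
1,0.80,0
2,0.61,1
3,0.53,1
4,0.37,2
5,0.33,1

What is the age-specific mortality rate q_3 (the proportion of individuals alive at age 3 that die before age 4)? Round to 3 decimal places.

0.302

q_3 = (l_3 − l_4) / l_3 = (0.53 − 0.37) / 0.53
     = 0.16 / 0.53 = 0.301887… → 0.302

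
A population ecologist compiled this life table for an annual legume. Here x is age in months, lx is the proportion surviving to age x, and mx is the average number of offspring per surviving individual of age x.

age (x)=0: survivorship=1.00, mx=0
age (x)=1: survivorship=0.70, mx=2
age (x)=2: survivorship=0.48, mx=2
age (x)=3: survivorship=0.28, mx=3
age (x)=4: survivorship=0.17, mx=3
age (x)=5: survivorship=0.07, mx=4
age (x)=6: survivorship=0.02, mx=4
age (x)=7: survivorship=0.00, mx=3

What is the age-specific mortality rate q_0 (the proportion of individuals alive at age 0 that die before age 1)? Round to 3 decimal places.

0.300

q_0 = (l_0 − l_1) / l_0 = (1 − 0.7) / 1
     = 0.3 / 1 = 0.3 → 0.300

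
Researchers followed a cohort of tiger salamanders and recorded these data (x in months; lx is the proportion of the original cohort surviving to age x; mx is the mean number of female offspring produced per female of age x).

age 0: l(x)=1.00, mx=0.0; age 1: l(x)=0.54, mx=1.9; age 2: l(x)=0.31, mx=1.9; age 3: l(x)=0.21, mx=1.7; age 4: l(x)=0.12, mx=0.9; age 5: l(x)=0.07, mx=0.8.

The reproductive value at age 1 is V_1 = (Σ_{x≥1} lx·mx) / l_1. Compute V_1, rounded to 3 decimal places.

lx·mx for x ≥ 1: 1.026, 0.589, 0.357, 0.108, 0.056 → sum = 2.136
V_1 = 2.136 / l_1 = 2.136 / 0.54 = 3.955556… → 3.956

3.956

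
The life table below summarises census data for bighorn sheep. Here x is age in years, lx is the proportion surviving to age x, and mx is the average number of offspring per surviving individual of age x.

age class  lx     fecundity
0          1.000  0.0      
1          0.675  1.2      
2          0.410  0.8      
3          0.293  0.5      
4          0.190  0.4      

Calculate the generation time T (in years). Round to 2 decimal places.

1.62

lx·mx: 0, 0.81, 0.328, 0.1465, 0.076 → R0 = 1.3605
x·lx·mx: 0, 0.81, 0.656, 0.4395, 0.304 → Σ = 2.2095
T = 2.2095 / 1.3605 = 1.624035… → 1.62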